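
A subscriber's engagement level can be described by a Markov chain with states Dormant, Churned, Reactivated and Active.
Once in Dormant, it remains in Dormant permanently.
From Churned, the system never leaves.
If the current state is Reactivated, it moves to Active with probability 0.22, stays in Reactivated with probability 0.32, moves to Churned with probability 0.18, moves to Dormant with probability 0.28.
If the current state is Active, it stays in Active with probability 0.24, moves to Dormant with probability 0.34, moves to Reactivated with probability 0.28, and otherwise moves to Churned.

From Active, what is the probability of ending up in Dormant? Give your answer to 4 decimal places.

0.6801

Let h(s) be the probability of absorption at Dormant starting from transient state s. Then h(Dormant) = 1 and h(Churned) = 0. By first-step analysis:
h(Reactivated) = 0.28·1 + 0.18·0 + 0.32·h(Reactivated) + 0.22·h(Active)
h(Active) = 0.34·1 + 0.14·0 + 0.28·h(Reactivated) + 0.24·h(Active)
Solving: h(Reactivated) = 0.6318, h(Active) = 0.6801.
Starting from Active, the probability is 0.6801.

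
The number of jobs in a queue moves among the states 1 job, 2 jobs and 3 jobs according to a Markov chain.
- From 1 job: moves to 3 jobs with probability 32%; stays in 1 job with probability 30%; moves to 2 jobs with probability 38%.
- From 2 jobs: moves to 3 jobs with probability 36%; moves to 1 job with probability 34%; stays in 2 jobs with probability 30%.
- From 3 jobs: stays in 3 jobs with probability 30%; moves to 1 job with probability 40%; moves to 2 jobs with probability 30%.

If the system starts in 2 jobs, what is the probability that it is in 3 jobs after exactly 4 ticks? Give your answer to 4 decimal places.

Propagate the distribution vector 4 ticks from 2 jobs.
After 0 ticks: (0.0000, 1.0000, 0.0000)
After 1 tick: (0.3400, 0.3000, 0.3600)
After 2 ticks: (0.3480, 0.3272, 0.3248)
After 3 ticks: (0.3456, 0.3278, 0.3266)
After 4 ticks: (0.3458, 0.3276, 0.3266)
P(in 3 jobs after 4 ticks) = 0.3266

0.3266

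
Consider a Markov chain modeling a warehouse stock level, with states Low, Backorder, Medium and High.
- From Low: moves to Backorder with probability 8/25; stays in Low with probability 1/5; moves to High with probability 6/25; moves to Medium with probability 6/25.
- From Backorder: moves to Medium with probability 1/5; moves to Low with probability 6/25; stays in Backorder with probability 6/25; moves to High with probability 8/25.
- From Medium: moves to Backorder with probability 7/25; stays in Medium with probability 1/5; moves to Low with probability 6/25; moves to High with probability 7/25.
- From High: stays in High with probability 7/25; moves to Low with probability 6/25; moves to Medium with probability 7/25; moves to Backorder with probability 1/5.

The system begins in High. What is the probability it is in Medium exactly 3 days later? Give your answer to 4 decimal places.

0.2315

Propagate the distribution vector 3 days from High.
After 0 days: (0.0000, 0.0000, 0.0000, 1.0000)
After 1 day: (0.2400, 0.2000, 0.2800, 0.2800)
After 2 days: (0.2304, 0.2592, 0.2320, 0.2784)
After 3 days: (0.2308, 0.2566, 0.2315, 0.2812)
P(in Medium after 3 days) = 0.2315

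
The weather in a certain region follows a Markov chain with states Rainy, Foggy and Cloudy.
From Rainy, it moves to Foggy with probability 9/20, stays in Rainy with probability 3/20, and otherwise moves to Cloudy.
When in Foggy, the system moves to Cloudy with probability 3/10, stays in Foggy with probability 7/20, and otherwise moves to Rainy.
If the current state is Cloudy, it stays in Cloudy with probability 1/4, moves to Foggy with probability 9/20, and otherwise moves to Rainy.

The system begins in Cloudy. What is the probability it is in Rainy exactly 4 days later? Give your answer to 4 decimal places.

Propagate the distribution vector 4 days from Cloudy.
After 0 days: (0.0000, 0.0000, 1.0000)
After 1 day: (0.3000, 0.4500, 0.2500)
After 2 days: (0.2775, 0.4050, 0.3175)
After 3 days: (0.2786, 0.4095, 0.3119)
After 4 days: (0.2787, 0.4091, 0.3123)
P(in Rainy after 4 days) = 0.2787

0.2787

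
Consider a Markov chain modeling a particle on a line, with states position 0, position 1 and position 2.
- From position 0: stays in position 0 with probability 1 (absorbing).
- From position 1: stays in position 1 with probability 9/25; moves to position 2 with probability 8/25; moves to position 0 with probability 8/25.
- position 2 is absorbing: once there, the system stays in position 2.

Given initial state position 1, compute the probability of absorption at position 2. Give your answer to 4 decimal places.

Let h(s) be the probability of absorption at position 2 starting from transient state s. Then h(position 2) = 1 and h(position 0) = 0. By first-step analysis:
h(position 1) = 0.32·0 + 0.36·h(position 1) + 0.32·1
Solving: h(position 1) = 0.5000.
Starting from position 1, the probability is 0.5000.

0.5000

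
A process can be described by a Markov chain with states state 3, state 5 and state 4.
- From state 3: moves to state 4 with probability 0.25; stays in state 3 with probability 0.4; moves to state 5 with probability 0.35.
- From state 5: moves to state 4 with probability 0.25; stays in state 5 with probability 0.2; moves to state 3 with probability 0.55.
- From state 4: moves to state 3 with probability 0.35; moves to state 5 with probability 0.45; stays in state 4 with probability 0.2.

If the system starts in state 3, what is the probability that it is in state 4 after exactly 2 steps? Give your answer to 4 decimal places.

0.2375

Sum over the intermediate state after 1 step:
P = P(state 3→state 3)·P(state 3→state 4) + P(state 3→state 5)·P(state 5→state 4) + P(state 3→state 4)·P(state 4→state 4)
  = 0.4×0.25 + 0.35×0.25 + 0.25×0.2
  = 0.1000 + 0.0875 + 0.0500 = 0.2375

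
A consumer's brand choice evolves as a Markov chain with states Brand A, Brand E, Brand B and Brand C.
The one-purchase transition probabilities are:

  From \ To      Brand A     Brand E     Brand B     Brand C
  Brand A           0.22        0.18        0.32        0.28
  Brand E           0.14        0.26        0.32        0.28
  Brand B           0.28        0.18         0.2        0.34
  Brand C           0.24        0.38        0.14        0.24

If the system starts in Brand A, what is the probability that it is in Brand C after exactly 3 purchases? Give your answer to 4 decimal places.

0.2824

Propagate the distribution vector 3 purchases from Brand A.
After 0 purchases: (1.0000, 0.0000, 0.0000, 0.0000)
After 1 purchase: (0.2200, 0.1800, 0.3200, 0.2800)
After 2 purchases: (0.2304, 0.2504, 0.2312, 0.2880)
After 3 purchases: (0.2196, 0.2576, 0.2404, 0.2824)
P(in Brand C after 3 purchases) = 0.2824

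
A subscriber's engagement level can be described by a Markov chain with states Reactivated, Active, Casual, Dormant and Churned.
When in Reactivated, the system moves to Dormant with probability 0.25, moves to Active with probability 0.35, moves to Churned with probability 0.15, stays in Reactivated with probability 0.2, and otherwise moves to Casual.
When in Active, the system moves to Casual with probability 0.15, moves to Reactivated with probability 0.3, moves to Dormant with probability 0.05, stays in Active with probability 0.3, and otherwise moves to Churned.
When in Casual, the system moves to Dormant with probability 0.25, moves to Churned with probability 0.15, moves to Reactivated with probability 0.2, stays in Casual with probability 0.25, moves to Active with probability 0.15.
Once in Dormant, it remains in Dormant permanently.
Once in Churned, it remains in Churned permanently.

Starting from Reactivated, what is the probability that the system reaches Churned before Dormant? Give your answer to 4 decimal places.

0.4695

Let h(s) be the probability of absorption at Churned starting from transient state s. Then h(Churned) = 1 and h(Dormant) = 0. By first-step analysis:
h(Reactivated) = 0.2·h(Reactivated) + 0.35·h(Active) + 0.05·h(Casual) + 0.25·0 + 0.15·1
h(Active) = 0.3·h(Reactivated) + 0.3·h(Active) + 0.15·h(Casual) + 0.05·0 + 0.2·1
h(Casual) = 0.2·h(Reactivated) + 0.15·h(Active) + 0.25·h(Casual) + 0.25·0 + 0.15·1
Solving: h(Reactivated) = 0.4695, h(Active) = 0.5815, h(Casual) = 0.4415.
Starting from Reactivated, the probability is 0.4695.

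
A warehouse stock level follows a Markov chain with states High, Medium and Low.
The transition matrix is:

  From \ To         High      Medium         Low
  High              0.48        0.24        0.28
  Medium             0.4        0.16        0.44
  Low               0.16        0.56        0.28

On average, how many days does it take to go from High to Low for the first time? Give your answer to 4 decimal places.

3.1690

Let t(s) be the expected number of days to first reach Low from state s, with t(Low) = 0. Conditioning on the first day:
t(High) = 1 + 0.48·t(High) + 0.24·t(Medium)
t(Medium) = 1 + 0.4·t(High) + 0.16·t(Medium)
Solving: t(High) = 3.1690, t(Medium) = 2.6995.
Expected days from High to Low: 3.1690.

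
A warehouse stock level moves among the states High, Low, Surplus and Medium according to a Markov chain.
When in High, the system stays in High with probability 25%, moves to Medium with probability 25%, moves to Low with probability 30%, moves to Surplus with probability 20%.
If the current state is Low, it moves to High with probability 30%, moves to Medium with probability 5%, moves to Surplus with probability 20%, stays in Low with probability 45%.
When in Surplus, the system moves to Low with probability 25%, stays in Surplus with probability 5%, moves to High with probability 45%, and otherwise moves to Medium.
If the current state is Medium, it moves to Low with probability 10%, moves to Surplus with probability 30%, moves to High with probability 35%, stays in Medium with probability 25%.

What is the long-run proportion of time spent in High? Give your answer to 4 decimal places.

0.3220

Let the stationary distribution be π with π = πP and π_1 + π_2 + π_3 + π_4 = 1.
π_1 = 0.25·π_1 + 0.3·π_2 + 0.45·π_3 + 0.35·π_4
π_2 = 0.3·π_1 + 0.45·π_2 + 0.25·π_3 + 0.1·π_4
π_3 = 0.2·π_1 + 0.2·π_2 + 0.05·π_3 + 0.3·π_4
Solving with the normalization constraint gives π = (0.3220, 0.2969, 0.1905, 0.1906).
So the stationary probability of High is 0.3220.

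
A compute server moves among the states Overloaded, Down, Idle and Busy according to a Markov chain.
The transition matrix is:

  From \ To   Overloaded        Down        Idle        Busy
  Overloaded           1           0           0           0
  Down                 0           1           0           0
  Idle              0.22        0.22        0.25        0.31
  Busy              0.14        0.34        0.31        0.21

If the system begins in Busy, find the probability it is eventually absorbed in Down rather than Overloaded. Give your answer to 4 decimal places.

Let h(s) be the probability of absorption at Down starting from transient state s. Then h(Down) = 1 and h(Overloaded) = 0. By first-step analysis:
h(Idle) = 0.22·0 + 0.22·1 + 0.25·h(Idle) + 0.31·h(Busy)
h(Busy) = 0.14·0 + 0.34·1 + 0.31·h(Idle) + 0.21·h(Busy)
Solving: h(Idle) = 0.5624, h(Busy) = 0.6511.
Starting from Busy, the probability is 0.6511.

0.6511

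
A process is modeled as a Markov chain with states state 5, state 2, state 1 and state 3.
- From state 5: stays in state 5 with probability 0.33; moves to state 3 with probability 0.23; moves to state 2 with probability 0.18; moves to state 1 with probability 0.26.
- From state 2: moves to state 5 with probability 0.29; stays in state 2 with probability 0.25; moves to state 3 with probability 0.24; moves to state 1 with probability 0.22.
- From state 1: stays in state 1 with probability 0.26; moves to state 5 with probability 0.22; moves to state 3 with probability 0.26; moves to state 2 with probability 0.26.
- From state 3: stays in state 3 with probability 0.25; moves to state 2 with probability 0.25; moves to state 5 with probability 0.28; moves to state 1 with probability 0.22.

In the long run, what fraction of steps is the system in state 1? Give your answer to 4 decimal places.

Let the stationary distribution be π with π = πP and π_1 + π_2 + π_3 + π_4 = 1.
π_1 = 0.33·π_1 + 0.29·π_2 + 0.22·π_3 + 0.28·π_4
π_2 = 0.18·π_1 + 0.25·π_2 + 0.26·π_3 + 0.25·π_4
π_3 = 0.26·π_1 + 0.22·π_2 + 0.26·π_3 + 0.22·π_4
Solving with the normalization constraint gives π = (0.2820, 0.2327, 0.2409, 0.2444).
So the stationary probability of state 1 is 0.2409.

0.2409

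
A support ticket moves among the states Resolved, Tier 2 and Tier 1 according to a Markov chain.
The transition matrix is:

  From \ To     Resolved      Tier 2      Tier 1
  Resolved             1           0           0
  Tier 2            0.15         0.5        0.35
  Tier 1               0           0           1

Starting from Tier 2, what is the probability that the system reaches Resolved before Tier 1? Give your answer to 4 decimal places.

0.3000

Let h(s) be the probability of absorption at Resolved starting from transient state s. Then h(Resolved) = 1 and h(Tier 1) = 0. By first-step analysis:
h(Tier 2) = 0.15·1 + 0.5·h(Tier 2) + 0.35·0
Solving: h(Tier 2) = 0.3000.
Starting from Tier 2, the probability is 0.3000.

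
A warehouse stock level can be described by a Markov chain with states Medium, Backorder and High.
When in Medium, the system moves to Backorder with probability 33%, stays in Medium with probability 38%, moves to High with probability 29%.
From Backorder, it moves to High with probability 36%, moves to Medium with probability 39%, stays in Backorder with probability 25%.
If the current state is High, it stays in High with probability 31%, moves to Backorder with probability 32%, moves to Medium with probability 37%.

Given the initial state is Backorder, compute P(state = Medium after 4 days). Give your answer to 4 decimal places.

Propagate the distribution vector 4 days from Backorder.
After 0 days: (0.0000, 1.0000, 0.0000)
After 1 day: (0.3900, 0.2500, 0.3600)
After 2 days: (0.3789, 0.3064, 0.3147)
After 3 days: (0.3799, 0.3023, 0.3177)
After 4 days: (0.3798, 0.3026, 0.3175)
P(in Medium after 4 days) = 0.3798

0.3798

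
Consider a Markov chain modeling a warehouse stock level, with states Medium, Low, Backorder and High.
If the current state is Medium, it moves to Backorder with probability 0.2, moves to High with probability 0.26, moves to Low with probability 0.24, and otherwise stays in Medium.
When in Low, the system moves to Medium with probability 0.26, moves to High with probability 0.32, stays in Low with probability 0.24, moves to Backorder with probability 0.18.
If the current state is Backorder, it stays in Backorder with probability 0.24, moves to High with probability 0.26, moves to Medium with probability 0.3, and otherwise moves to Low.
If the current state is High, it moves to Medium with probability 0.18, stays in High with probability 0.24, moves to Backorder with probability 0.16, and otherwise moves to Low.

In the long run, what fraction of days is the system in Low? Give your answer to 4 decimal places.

Let the stationary distribution be π with π = πP and π_1 + π_2 + π_3 + π_4 = 1.
π_1 = 0.3·π_1 + 0.26·π_2 + 0.3·π_3 + 0.18·π_4
π_2 = 0.24·π_1 + 0.24·π_2 + 0.2·π_3 + 0.42·π_4
π_3 = 0.2·π_1 + 0.18·π_2 + 0.24·π_3 + 0.16·π_4
Solving with the normalization constraint gives π = (0.2562, 0.2812, 0.1912, 0.2714).
So the stationary probability of Low is 0.2812.

0.2812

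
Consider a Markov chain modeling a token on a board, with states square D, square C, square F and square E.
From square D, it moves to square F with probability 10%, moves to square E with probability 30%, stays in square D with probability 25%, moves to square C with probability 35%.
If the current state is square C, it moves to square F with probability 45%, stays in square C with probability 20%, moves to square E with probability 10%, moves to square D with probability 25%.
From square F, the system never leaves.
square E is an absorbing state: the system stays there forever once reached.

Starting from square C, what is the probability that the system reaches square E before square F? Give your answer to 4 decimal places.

Let h(s) be the probability of absorption at square E starting from transient state s. Then h(square E) = 1 and h(square F) = 0. By first-step analysis:
h(square D) = 0.25·h(square D) + 0.35·h(square C) + 0.1·0 + 0.3·1
h(square C) = 0.25·h(square D) + 0.2·h(square C) + 0.45·0 + 0.1·1
Solving: h(square D) = 0.5366, h(square C) = 0.2927.
Starting from square C, the probability is 0.2927.

0.2927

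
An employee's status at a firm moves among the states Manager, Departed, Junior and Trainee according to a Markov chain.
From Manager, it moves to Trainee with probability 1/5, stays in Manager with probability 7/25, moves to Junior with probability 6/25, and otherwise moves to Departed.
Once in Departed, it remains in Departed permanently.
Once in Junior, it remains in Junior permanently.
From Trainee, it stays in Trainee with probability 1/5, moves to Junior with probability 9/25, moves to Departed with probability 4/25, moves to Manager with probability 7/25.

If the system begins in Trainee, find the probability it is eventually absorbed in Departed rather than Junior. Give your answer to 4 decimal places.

Let h(s) be the probability of absorption at Departed starting from transient state s. Then h(Departed) = 1 and h(Junior) = 0. By first-step analysis:
h(Manager) = 0.28·h(Manager) + 0.28·1 + 0.24·0 + 0.2·h(Trainee)
h(Trainee) = 0.28·h(Manager) + 0.16·1 + 0.36·0 + 0.2·h(Trainee)
Solving: h(Manager) = 0.4923, h(Trainee) = 0.3723.
Starting from Trainee, the probability is 0.3723.

0.3723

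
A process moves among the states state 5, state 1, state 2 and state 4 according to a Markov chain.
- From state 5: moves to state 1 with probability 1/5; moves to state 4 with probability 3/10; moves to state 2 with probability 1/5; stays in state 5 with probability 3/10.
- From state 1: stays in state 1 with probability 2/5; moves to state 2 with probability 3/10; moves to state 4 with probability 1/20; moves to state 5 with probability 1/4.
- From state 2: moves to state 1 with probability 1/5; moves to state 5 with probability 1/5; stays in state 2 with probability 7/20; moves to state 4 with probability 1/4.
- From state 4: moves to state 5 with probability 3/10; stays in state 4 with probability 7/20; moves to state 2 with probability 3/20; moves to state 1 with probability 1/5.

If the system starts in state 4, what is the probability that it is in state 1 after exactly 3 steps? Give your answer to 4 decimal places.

0.2480

Propagate the distribution vector 3 steps from state 4.
After 0 steps: (0.0000, 0.0000, 0.0000, 1.0000)
After 1 step: (0.3000, 0.2000, 0.1500, 0.3500)
After 2 steps: (0.2750, 0.2400, 0.2250, 0.2600)
After 3 steps: (0.2655, 0.2480, 0.2448, 0.2418)
P(in state 1 after 3 steps) = 0.2480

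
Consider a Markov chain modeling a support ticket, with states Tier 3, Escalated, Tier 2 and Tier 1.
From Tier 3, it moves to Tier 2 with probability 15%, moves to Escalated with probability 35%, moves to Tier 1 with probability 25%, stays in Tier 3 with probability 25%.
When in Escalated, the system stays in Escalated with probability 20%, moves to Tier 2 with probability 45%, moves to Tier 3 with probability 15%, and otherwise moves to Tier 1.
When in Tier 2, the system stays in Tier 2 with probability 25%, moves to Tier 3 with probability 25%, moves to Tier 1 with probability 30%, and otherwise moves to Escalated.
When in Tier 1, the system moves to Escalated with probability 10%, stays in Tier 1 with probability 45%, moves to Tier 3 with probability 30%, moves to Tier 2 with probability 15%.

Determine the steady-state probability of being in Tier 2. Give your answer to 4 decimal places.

0.2351

Let the stationary distribution be π with π = πP and π_1 + π_2 + π_3 + π_4 = 1.
π_1 = 0.25·π_1 + 0.15·π_2 + 0.25·π_3 + 0.3·π_4
π_2 = 0.35·π_1 + 0.2·π_2 + 0.2·π_3 + 0.1·π_4
π_3 = 0.15·π_1 + 0.45·π_2 + 0.25·π_3 + 0.15·π_4
Solving with the normalization constraint gives π = (0.2452, 0.2053, 0.2351, 0.3144).
So the stationary probability of Tier 2 is 0.2351.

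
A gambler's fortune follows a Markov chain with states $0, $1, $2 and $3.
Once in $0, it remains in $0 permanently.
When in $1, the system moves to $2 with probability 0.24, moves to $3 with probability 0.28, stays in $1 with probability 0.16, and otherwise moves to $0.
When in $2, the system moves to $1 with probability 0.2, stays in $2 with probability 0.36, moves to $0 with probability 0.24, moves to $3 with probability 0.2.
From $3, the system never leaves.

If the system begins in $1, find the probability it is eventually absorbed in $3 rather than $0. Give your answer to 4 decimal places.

Let h(s) be the probability of absorption at $3 starting from transient state s. Then h($3) = 1 and h($0) = 0. By first-step analysis:
h($1) = 0.32·0 + 0.16·h($1) + 0.24·h($2) + 0.28·1
h($2) = 0.24·0 + 0.2·h($1) + 0.36·h($2) + 0.2·1
Solving: h($1) = 0.4641, h($2) = 0.4575.
Starting from $1, the probability is 0.4641.

0.4641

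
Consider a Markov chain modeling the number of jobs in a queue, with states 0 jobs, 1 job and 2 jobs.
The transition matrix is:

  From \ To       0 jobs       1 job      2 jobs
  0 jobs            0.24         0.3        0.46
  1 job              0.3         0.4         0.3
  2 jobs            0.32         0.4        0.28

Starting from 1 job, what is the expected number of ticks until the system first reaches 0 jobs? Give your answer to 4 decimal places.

3.2692

Let t(s) be the expected number of ticks to first reach 0 jobs from state s, with t(0 jobs) = 0. Conditioning on the first tick:
t(1 job) = 1 + 0.4·t(1 job) + 0.3·t(2 jobs)
t(2 jobs) = 1 + 0.4·t(1 job) + 0.28·t(2 jobs)
Solving: t(1 job) = 3.2692, t(2 jobs) = 3.2051.
Expected ticks from 1 job to 0 jobs: 3.2692.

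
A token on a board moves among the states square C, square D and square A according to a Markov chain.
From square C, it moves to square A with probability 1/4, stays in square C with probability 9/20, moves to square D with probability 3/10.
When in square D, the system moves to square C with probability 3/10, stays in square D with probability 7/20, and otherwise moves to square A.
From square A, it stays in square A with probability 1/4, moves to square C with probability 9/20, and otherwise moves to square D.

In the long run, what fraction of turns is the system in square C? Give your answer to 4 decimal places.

Let the stationary distribution be π with π = πP and π_1 + π_2 + π_3 = 1.
π_1 = 0.45·π_1 + 0.3·π_2 + 0.45·π_3
π_2 = 0.3·π_1 + 0.35·π_2 + 0.3·π_3
Solving with the normalization constraint gives π = (0.4026, 0.3158, 0.2816).
So the stationary probability of square C is 0.4026.

0.4026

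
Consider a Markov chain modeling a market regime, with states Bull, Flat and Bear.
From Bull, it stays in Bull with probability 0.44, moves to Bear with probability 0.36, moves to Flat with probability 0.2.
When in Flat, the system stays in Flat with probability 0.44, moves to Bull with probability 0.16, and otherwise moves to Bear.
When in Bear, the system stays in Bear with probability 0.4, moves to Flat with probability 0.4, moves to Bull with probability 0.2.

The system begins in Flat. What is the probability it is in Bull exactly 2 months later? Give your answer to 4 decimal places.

0.2208

Sum over the intermediate state after 1 month:
P = P(Flat→Bull)·P(Bull→Bull) + P(Flat→Flat)·P(Flat→Bull) + P(Flat→Bear)·P(Bear→Bull)
  = 0.16×0.44 + 0.44×0.16 + 0.4×0.2
  = 0.0704 + 0.0704 + 0.0800 = 0.2208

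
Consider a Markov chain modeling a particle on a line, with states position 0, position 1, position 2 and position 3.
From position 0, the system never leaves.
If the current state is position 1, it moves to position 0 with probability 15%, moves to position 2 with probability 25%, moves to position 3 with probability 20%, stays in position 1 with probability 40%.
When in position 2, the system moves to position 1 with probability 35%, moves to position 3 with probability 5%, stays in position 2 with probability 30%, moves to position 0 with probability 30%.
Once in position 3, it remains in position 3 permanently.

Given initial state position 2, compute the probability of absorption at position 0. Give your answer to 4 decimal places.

0.6992

Let h(s) be the probability of absorption at position 0 starting from transient state s. Then h(position 0) = 1 and h(position 3) = 0. By first-step analysis:
h(position 1) = 0.15·1 + 0.4·h(position 1) + 0.25·h(position 2) + 0.2·0
h(position 2) = 0.3·1 + 0.35·h(position 1) + 0.3·h(position 2) + 0.05·0
Solving: h(position 1) = 0.5414, h(position 2) = 0.6992.
Starting from position 2, the probability is 0.6992.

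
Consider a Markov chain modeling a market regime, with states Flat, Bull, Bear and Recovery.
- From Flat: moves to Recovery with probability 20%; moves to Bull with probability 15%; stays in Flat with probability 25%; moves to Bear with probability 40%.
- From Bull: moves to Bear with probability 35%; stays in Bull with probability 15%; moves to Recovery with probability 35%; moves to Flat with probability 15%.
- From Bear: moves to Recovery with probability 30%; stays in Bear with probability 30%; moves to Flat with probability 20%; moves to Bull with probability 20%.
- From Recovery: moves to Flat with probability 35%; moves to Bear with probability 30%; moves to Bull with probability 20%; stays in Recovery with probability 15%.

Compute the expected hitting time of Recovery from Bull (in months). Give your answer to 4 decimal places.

3.2783

Let t(s) be the expected number of months to first reach Recovery from state s, with t(Recovery) = 0. Conditioning on the first month:
t(Flat) = 1 + 0.25·t(Flat) + 0.15·t(Bull) + 0.4·t(Bear)
t(Bull) = 1 + 0.15·t(Flat) + 0.15·t(Bull) + 0.35·t(Bear)
t(Bear) = 1 + 0.2·t(Flat) + 0.2·t(Bull) + 0.3·t(Bear)
Solving: t(Flat) = 3.8348, t(Bull) = 3.2783, t(Bear) = 3.4609.
Expected months from Bull to Recovery: 3.2783.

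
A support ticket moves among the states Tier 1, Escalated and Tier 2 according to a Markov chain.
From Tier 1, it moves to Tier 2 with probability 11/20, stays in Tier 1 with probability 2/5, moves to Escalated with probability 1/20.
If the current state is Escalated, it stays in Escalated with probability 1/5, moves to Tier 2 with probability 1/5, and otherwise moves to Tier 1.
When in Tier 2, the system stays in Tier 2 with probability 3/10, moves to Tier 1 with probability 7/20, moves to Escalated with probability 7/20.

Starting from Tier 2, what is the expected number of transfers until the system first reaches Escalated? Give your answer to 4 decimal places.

4.1758

Let t(s) be the expected number of transfers to first reach Escalated from state s, with t(Escalated) = 0. Conditioning on the first transfer:
t(Tier 1) = 1 + 0.4·t(Tier 1) + 0.55·t(Tier 2)
t(Tier 2) = 1 + 0.35·t(Tier 1) + 0.3·t(Tier 2)
Solving: t(Tier 1) = 5.4945, t(Tier 2) = 4.1758.
Expected transfers from Tier 2 to Escalated: 4.1758.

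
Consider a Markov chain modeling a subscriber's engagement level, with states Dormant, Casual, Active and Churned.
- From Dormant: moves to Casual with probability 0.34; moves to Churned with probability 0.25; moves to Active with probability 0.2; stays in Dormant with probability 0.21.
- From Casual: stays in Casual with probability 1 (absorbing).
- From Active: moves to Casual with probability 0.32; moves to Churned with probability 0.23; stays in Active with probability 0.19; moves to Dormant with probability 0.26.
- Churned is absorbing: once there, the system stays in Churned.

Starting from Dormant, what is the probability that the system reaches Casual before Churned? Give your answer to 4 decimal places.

0.5773

Let h(s) be the probability of absorption at Casual starting from transient state s. Then h(Casual) = 1 and h(Churned) = 0. By first-step analysis:
h(Dormant) = 0.21·h(Dormant) + 0.34·1 + 0.2·h(Active) + 0.25·0
h(Active) = 0.26·h(Dormant) + 0.32·1 + 0.19·h(Active) + 0.23·0
Solving: h(Dormant) = 0.5773, h(Active) = 0.5804.
Starting from Dormant, the probability is 0.5773.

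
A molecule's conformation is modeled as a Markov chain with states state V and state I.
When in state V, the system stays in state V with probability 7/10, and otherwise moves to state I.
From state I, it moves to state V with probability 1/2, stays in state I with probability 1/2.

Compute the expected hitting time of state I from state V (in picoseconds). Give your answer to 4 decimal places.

Let t(s) be the expected number of picoseconds to first reach state I from state s, with t(state I) = 0. Conditioning on the first picosecond:
t(state V) = 1 + 0.7·t(state V)
Solving: t(state V) = 3.3333.
Expected picoseconds from state V to state I: 3.3333.

3.3333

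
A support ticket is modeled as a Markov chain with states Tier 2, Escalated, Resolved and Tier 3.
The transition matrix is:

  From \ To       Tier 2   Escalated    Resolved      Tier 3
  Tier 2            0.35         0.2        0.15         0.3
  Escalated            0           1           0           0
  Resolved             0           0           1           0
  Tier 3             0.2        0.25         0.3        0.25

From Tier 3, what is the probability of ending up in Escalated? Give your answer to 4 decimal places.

0.4737

Let h(s) be the probability of absorption at Escalated starting from transient state s. Then h(Escalated) = 1 and h(Resolved) = 0. By first-step analysis:
h(Tier 2) = 0.35·h(Tier 2) + 0.2·1 + 0.15·0 + 0.3·h(Tier 3)
h(Tier 3) = 0.2·h(Tier 2) + 0.25·1 + 0.3·0 + 0.25·h(Tier 3)
Solving: h(Tier 2) = 0.5263, h(Tier 3) = 0.4737.
Starting from Tier 3, the probability is 0.4737.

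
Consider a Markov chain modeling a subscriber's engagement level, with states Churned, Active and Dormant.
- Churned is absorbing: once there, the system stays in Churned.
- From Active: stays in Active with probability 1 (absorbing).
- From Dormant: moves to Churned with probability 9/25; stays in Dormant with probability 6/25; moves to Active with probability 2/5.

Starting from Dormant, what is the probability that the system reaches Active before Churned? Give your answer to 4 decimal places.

0.5263

Let h(s) be the probability of absorption at Active starting from transient state s. Then h(Active) = 1 and h(Churned) = 0. By first-step analysis:
h(Dormant) = 0.36·0 + 0.4·1 + 0.24·h(Dormant)
Solving: h(Dormant) = 0.5263.
Starting from Dormant, the probability is 0.5263.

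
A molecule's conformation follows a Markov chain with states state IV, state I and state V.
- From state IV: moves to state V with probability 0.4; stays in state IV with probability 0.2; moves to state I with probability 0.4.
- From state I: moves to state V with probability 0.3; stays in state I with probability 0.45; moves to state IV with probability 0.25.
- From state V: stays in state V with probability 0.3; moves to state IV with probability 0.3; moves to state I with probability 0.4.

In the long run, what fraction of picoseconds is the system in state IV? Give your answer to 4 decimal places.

Let the stationary distribution be π with π = πP and π_1 + π_2 + π_3 = 1.
π_1 = 0.2·π_1 + 0.25·π_2 + 0.3·π_3
π_2 = 0.4·π_1 + 0.45·π_2 + 0.4·π_3
Solving with the normalization constraint gives π = (0.2536, 0.4211, 0.3254).
So the stationary probability of state IV is 0.2536.

0.2536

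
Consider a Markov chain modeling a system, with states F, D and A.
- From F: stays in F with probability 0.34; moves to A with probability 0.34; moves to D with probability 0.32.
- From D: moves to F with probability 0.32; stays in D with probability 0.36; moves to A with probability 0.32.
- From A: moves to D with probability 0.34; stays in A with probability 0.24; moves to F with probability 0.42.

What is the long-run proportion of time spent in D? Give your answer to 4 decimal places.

Let the stationary distribution be π with π = πP and π_1 + π_2 + π_3 = 1.
π_1 = 0.34·π_1 + 0.32·π_2 + 0.42·π_3
π_2 = 0.32·π_1 + 0.36·π_2 + 0.34·π_3
Solving with the normalization constraint gives π = (0.3574, 0.3396, 0.3029).
So the stationary probability of D is 0.3396.

0.3396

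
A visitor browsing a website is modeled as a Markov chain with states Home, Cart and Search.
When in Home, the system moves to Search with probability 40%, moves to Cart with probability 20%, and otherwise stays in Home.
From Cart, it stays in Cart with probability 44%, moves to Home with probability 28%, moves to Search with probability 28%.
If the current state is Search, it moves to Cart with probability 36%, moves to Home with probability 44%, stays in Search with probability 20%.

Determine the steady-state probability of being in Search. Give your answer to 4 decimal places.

0.3007

Let the stationary distribution be π with π = πP and π_1 + π_2 + π_3 = 1.
π_1 = 0.4·π_1 + 0.28·π_2 + 0.44·π_3
π_2 = 0.2·π_1 + 0.44·π_2 + 0.36·π_3
Solving with the normalization constraint gives π = (0.3729, 0.3265, 0.3007).
So the stationary probability of Search is 0.3007.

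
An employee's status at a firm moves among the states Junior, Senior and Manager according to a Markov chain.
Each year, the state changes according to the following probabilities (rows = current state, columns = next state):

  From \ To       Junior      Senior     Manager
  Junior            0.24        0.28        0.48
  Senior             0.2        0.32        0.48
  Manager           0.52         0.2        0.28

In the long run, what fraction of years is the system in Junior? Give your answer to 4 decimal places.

Let the stationary distribution be π with π = πP and π_1 + π_2 + π_3 = 1.
π_1 = 0.24·π_1 + 0.2·π_2 + 0.52·π_3
π_2 = 0.28·π_1 + 0.32·π_2 + 0.2·π_3
Solving with the normalization constraint gives π = (0.3417, 0.2583, 0.4000).
So the stationary probability of Junior is 0.3417.

0.3417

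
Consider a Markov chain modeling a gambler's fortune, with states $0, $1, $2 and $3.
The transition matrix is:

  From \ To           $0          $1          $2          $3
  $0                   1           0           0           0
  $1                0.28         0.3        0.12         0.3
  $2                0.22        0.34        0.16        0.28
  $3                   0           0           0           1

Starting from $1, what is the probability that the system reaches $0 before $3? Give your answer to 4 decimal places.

Let h(s) be the probability of absorption at $0 starting from transient state s. Then h($0) = 1 and h($3) = 0. By first-step analysis:
h($1) = 0.28·1 + 0.3·h($1) + 0.12·h($2) + 0.3·0
h($2) = 0.22·1 + 0.34·h($1) + 0.16·h($2) + 0.28·0
Solving: h($1) = 0.4781, h($2) = 0.4554.
Starting from $1, the probability is 0.4781.

0.4781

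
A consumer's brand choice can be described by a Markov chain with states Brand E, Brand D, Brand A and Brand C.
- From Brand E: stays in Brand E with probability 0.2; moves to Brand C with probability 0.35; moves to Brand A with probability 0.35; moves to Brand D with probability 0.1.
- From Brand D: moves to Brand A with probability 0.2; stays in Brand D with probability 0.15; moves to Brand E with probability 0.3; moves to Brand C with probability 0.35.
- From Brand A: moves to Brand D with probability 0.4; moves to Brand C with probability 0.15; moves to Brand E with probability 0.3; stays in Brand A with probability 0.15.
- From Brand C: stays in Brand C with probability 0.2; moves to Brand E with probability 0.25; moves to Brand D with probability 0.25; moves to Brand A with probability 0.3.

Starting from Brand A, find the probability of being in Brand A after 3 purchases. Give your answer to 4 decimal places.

Propagate the distribution vector 3 purchases from Brand A.
After 0 purchases: (0.0000, 0.0000, 1.0000, 0.0000)
After 1 purchase: (0.3000, 0.4000, 0.1500, 0.1500)
After 2 purchases: (0.2625, 0.1875, 0.2525, 0.2975)
After 3 purchases: (0.2589, 0.2298, 0.2565, 0.2549)
P(in Brand A after 3 purchases) = 0.2565

0.2565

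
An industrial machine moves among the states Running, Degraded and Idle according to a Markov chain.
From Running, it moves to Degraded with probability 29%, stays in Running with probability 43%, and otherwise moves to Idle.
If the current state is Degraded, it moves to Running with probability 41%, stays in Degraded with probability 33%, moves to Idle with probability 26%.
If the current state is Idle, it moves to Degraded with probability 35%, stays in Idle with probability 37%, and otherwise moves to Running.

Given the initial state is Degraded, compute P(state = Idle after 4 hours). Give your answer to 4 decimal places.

0.3006

Propagate the distribution vector 4 hours from Degraded.
After 0 hours: (0.0000, 1.0000, 0.0000)
After 1 hour: (0.4100, 0.3300, 0.2600)
After 2 hours: (0.3844, 0.3188, 0.2968)
After 3 hours: (0.3791, 0.3206, 0.3003)
After 4 hours: (0.3785, 0.3208, 0.3006)
P(in Idle after 4 hours) = 0.3006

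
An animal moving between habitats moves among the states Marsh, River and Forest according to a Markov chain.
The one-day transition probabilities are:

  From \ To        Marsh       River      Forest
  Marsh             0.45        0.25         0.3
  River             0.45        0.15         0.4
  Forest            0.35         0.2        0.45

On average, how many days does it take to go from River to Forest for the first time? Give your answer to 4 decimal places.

2.8169

Let t(s) be the expected number of days to first reach Forest from state s, with t(Forest) = 0. Conditioning on the first day:
t(Marsh) = 1 + 0.45·t(Marsh) + 0.25·t(River)
t(River) = 1 + 0.45·t(Marsh) + 0.15·t(River)
Solving: t(Marsh) = 3.0986, t(River) = 2.8169.
Expected days from River to Forest: 2.8169.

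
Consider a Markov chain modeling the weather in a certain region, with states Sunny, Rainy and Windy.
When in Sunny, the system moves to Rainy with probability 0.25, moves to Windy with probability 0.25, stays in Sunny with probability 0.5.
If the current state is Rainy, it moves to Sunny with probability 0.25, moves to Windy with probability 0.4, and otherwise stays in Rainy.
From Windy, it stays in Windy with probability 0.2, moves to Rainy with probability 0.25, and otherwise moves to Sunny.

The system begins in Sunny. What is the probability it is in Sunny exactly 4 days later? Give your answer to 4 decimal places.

0.4445

Propagate the distribution vector 4 days from Sunny.
After 0 days: (1.0000, 0.0000, 0.0000)
After 1 day: (0.5000, 0.2500, 0.2500)
After 2 days: (0.4500, 0.2750, 0.2750)
After 3 days: (0.4450, 0.2775, 0.2775)
After 4 days: (0.4445, 0.2778, 0.2778)
P(in Sunny after 4 days) = 0.4445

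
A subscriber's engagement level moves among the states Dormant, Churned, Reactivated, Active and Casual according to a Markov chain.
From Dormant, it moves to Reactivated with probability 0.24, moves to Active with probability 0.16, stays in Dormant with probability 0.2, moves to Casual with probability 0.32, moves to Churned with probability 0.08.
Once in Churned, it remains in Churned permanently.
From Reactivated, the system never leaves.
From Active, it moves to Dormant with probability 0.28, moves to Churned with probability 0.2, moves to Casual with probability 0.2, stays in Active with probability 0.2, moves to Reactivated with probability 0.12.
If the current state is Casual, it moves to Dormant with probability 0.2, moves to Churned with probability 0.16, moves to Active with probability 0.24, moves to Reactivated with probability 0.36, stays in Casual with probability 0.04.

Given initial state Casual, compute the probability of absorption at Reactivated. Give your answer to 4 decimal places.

0.6514

Let h(s) be the probability of absorption at Reactivated starting from transient state s. Then h(Reactivated) = 1 and h(Churned) = 0. By first-step analysis:
h(Dormant) = 0.2·h(Dormant) + 0.08·0 + 0.24·1 + 0.16·h(Active) + 0.32·h(Casual)
h(Active) = 0.28·h(Dormant) + 0.2·0 + 0.12·1 + 0.2·h(Active) + 0.2·h(Casual)
h(Casual) = 0.2·h(Dormant) + 0.16·0 + 0.36·1 + 0.24·h(Active) + 0.04·h(Casual)
Solving: h(Dormant) = 0.6701, h(Active) = 0.5474, h(Casual) = 0.6514.
Starting from Casual, the probability is 0.6514.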